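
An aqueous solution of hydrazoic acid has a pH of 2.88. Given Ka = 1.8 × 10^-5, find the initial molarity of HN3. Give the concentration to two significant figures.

C₀ = 9.8 × 10^-2 M

[H+] = 10^(-2.88) = 1.32 × 10^-3 M = x
Ka = x²/(C₀ − x) ⇒ C₀ = x + x²/Ka
C₀ = 1.32 × 10^-3 + (1.32 × 10^-3)²/(1.8 × 10^-5) = 9.81 × 10^-2 M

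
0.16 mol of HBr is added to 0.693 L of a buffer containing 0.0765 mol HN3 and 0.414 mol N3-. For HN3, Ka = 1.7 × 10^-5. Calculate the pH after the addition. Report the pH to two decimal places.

pH = 4.80

After neutralization: n(HN3) = 0.236 mol, n(N3-) = 0.254 mol.
pKa = −log(1.7 × 10^-5) = 4.770
Henderson–Hasselbalch with mole ratio 0.254/0.236: pH = 4.770 + (+0.032)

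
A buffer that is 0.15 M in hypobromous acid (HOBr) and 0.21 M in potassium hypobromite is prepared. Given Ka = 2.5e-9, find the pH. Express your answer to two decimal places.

pH = 8.75

pKa = −log(2.5 × 10^-9) = 8.602
pH = pKa + log([A⁻]/[HA]) = 8.602 + log(0.21/0.15)
pH = 8.602 + (+0.146) = 8.75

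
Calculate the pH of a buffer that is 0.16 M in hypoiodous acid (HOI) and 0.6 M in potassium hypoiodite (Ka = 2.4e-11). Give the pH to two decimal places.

pKa = −log(2.4 × 10^-11) = 10.620
pH = pKa + log([A⁻]/[HA]) = 10.620 + log(0.6/0.16)
pH = 10.620 + (+0.574) = 11.19

pH = 11.19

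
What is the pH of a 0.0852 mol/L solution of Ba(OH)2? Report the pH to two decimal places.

pH = 13.23

Ba(OH)2 is a strong base (each formula unit releases 2 OH-); [OH-] = 0.17 M.
pOH = -log(0.17) = 0.77
pH = 14.00 - 0.77 = 13.23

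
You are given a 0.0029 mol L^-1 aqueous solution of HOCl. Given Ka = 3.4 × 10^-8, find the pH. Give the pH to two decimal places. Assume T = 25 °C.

pH = 5.00

HOCl ⇌ OCl- + H+
Ka = x²/(0.0029 − x) = 3.4 × 10^-8
Assume x ≪ 0.0029: x ≈ √(3.4 × 10^-8 × 0.0029) = 9.93 × 10^-6 M
pH = −log[H+] = −log(9.93 × 10^-6) = 5.00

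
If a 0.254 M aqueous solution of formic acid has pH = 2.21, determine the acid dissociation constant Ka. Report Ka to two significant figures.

Ka = 1.5 × 10^-4

[H+] = 10^(-2.21) = 6.17 × 10^-3 M
At equilibrium [HA] = 0.254 − 6.17 × 10^-3 = 2.48 × 10^-1 M
Ka = [H+][A-]/[HA] = (6.17 × 10^-3)² / 2.48 × 10^-1 = 1.5 × 10^-4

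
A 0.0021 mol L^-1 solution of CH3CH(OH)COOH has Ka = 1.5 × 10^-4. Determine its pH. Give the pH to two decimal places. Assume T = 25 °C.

CH3CH(OH)COOH ⇌ CH3CH(OH)COO- + H+
Ka = x²/(0.0021 − x) = 1.5 × 10^-4
x is not negligible relative to C₀; solve x² + 0.00015·x − 3.15e-07 = 0.
x = (−Ka + √(Ka² + 4·Ka·C₀))/2 = 4.91 × 10^-4 M
pH = −log[H+] = −log(4.91 × 10^-4) = 3.31

pH = 3.31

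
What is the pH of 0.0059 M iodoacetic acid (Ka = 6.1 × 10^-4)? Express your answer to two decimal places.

pH = 2.79

ICH2COOH ⇌ ICH2COO- + H+
Let x = [H+] at equilibrium. Ka = x²/(0.0059 − x).
The 5% rule fails; solving x² + Ka·x − Ka·C₀ = 0 exactly:
x = [−0.00061 + √(0.00061² + 1.44e-05)]/2 = 1.62 × 10^-3 M
pH = −log(1.62 × 10^-3) = 2.79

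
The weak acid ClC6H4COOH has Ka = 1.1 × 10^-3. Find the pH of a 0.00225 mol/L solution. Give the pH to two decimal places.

pH = 2.95

ClC6H4COOH ⇌ ClC6H4COO- + H+
From the ICE table, Ka = [H+]²/(0.00225 − [H+]) = 1.1 × 10^-3.
Here C₀/Ka ≈ 2.05, so the small-[H+] approximation fails. Use the quadratic:
[H+] = (−Ka + √(Ka² + 4·Ka·C₀))/2 = 1.12 × 10^-3 M
pH = −log[H+] = −log(1.12 × 10^-3) = 2.95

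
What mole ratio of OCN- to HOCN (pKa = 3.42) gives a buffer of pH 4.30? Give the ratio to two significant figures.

pH = pKa + log(r) ⇒ log(r) = 4.30 − 3.42 = +0.88
r = [OCN-]/[HOCN] = 10^(+0.88) = 7.59

ratio = 7.6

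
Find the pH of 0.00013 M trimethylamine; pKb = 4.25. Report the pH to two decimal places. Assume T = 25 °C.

pH = 9.79

(CH3)3N + H2O ⇌ (CH3)3NH+ + OH-
Kb = 10^(−4.25) = 5.62 × 10^-5
From the ICE table, Kb = [OH-]²/(0.00013 − [OH-]) = 5.62 × 10^-5.
[OH-] is not negligible relative to C₀; solve [OH-]² + 5.62e-05·[OH-] − 7.31e-09 = 0.
[OH-] = [−5.62e-05 + √(5.62e-05² + 2.92e-08)]/2 = 6.19 × 10^-5 M
pOH = −log(6.19 × 10^-5) = 4.21; pH = 14.00 − 4.21 = 9.79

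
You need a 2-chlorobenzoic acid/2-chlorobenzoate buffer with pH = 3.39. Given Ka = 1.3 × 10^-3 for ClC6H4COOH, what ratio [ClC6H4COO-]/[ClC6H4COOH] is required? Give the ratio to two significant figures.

ratio = 3.2

pKa = -log(1.3 × 10^-3) = 2.886
pH = pKa + log(r) ⇒ log(r) = 3.39 − 2.886 = +0.504
r = [ClC6H4COO-]/[ClC6H4COOH] = 10^(+0.504) = 3.19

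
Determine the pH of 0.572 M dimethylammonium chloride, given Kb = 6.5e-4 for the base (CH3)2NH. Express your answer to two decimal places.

pH = 5.53

(CH3)2NH2+ is the conjugate acid of the weak base (CH3)2NH.
Ka = Kw/Kb = 1.0×10^-14 / 6.5 × 10^-4 = 1.54 × 10^-11
Ka = [H+]²/(0.572 − [H+]) = 1.54 × 10^-11
Assume [H+] ≪ 0.572: [H+] ≈ √(1.54 × 10^-11 × 0.572) = 2.97 × 10^-6 M
pH = −log[H+] = −log(2.97 × 10^-6) = 5.53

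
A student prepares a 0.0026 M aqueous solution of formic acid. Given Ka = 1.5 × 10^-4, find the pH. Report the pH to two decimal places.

HCOOH ⇌ HCOO- + H+
Let x = [H+] at equilibrium. Ka = x²/(0.0026 − x).
The 5% rule fails; solving x² + Ka·x − Ka·C₀ = 0 exactly:
x = [−0.00015 + √(0.00015² + 1.56e-06)]/2 = 5.54 × 10^-4 M
pH = −log(5.54 × 10^-4) = 3.26

pH = 3.26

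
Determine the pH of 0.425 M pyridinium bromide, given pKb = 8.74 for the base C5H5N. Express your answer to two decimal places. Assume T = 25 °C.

C5H5NH+ is the conjugate acid of the weak base C5H5N.
Kb = 10^(−8.74) = 1.82 × 10^-9
Ka = Kw/Kb = 1.0×10^-14 / 1.82 × 10^-9 = 5.49 × 10^-6
Ka = x²/(0.425 − x) = 5.49 × 10^-6
Since Ka ≪ C₀, x ≈ √(Ka·C₀) = 1.53 × 10^-3 M.
pH = −log(1.53 × 10^-3) = 2.82

pH = 2.82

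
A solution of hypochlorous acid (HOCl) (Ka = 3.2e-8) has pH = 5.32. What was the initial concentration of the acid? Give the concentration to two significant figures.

[H+] = 10^(-5.32) = 4.79 × 10^-6 M = x
Ka = x²/(C₀ − x) ⇒ C₀ = x + x²/Ka
C₀ = 4.79 × 10^-6 + (4.79 × 10^-6)²/(3.2 × 10^-8) = 7.22 × 10^-4 M

C₀ = 7.2 × 10^-4 M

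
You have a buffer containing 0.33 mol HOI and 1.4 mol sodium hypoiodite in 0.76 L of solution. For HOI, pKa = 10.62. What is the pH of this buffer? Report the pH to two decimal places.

pH = 11.25

Henderson–Hasselbalch: pH = pKa + log([OI-]/[HOI]) = 10.62 + log(1.4/0.33)
pH = 10.62 + (+0.628) = 11.25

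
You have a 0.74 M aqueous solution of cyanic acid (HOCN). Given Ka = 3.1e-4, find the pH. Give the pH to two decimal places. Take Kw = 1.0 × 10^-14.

HOCN ⇌ OCN- + H+
From the ICE table, Ka = [H+]²/(0.74 − [H+]) = 3.1 × 10^-4.
Assume [H+] ≪ 0.74: [H+] ≈ √(3.1 × 10^-4 × 0.74) = 1.51 × 10^-2 M
([H+]/C₀ = 2% < 5%, so the approximation holds.)
pH = −log(1.51 × 10^-2) = 1.82

pH = 1.82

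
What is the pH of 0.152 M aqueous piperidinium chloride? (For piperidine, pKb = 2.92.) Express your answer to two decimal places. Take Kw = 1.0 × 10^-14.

C5H10NH2+ is the conjugate acid of the weak base C5H10NH.
Kb = 10^(−2.92) = 1.20 × 10^-3
Ka = Kw/Kb = 1.0×10^-14 / 1.20 × 10^-3 = 8.33 × 10^-12
From the ICE table, Ka = x²/(0.152 − x) = 8.33 × 10^-12.
Neglecting x in the denominator: x = √(8.33 × 10^-12 × 0.152) = 1.13 × 10^-6 M
(x/C₀ = 0.00074% < 5%, so the approximation holds.)
pH = −log(1.13 × 10^-6) = 5.95

pH = 5.95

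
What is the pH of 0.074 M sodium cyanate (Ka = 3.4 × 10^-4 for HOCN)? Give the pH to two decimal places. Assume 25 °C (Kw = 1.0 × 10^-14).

OCN- is the conjugate base of the weak acid HOCN.
Kb = Kw/Ka = 1.0×10^-14 / 3.4 × 10^-4 = 2.94 × 10^-11
From the ICE table, Kb = [OH-]²/(0.074 − [OH-]) = 2.94 × 10^-11.
Assume [OH-] ≪ 0.074: [OH-] ≈ √(2.94 × 10^-11 × 0.074) = 1.47 × 10^-6 M
pOH = 5.83, so pH = 14.00 − pOH = 8.17

pH = 8.17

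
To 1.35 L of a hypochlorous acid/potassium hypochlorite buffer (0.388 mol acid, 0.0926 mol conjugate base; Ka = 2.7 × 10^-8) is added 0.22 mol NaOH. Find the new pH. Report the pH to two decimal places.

pH = 7.84

OH- converts HOCl to OCl-: HOCl → 0.168 mol, OCl- → 0.313 mol.
pKa = −log(2.7 × 10^-8) = 7.569
pH = pKa + log([A⁻]/[HA]) = 7.569 + log(0.313/0.168) = 7.569 +0.270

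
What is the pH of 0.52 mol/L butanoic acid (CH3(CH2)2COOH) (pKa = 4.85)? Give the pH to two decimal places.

CH3(CH2)2COOH ⇌ CH3(CH2)2COO- + H+
Ka = 10^(−4.85) = 1.41 × 10^-5
Ka = [H+]²/(0.52 − [H+]) = 1.41 × 10^-5
Assume [H+] ≪ 0.52: [H+] ≈ √(1.41 × 10^-5 × 0.52) = 2.71 × 10^-3 M
pH = −log(2.71 × 10^-3) = 2.57

pH = 2.57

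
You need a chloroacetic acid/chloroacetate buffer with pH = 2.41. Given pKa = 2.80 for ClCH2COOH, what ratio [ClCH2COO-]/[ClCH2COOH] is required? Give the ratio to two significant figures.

pH = pKa + log(r) ⇒ log(r) = 2.41 − 2.80 = -0.39
r = [ClCH2COO-]/[ClCH2COOH] = 10^(-0.39) = 0.407

ratio = 0.41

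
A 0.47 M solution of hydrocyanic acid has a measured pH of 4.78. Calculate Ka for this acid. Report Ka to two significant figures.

Ka = 5.9 × 10^-10

[H+] = 10^(-4.78) = 1.66 × 10^-5 M
At equilibrium [HA] = 0.47 − 1.66 × 10^-5 = 4.70 × 10^-1 M
Ka = [H+][A-]/[HA] = (1.66 × 10^-5)² / 4.70 × 10^-1 = 5.9 × 10^-10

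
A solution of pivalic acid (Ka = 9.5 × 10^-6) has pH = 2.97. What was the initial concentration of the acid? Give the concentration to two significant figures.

[H+] = 10^(-2.97) = 1.07 × 10^-3 M = x
Ka = x²/(C₀ − x) ⇒ C₀ = x + x²/Ka
C₀ = 1.07 × 10^-3 + (1.07 × 10^-3)²/(9.5 × 10^-6) = 1.22 × 10^-1 M

C₀ = 1.2 × 10^-1 M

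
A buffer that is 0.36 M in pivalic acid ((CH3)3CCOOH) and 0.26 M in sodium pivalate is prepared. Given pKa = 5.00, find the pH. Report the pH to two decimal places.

pH = 4.86

pH = pKa + log([A⁻]/[HA]) = 5.00 + log(0.26/0.36)
pH = 5.00 + (-0.141) = 4.86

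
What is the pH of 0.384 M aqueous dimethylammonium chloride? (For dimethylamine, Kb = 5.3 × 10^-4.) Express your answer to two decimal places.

(CH3)2NH2+ is the conjugate acid of the weak base (CH3)2NH.
Ka = Kw/Kb = 1.0×10^-14 / 5.3 × 10^-4 = 1.89 × 10^-11
From the ICE table, Ka = [H+]²/(0.384 − [H+]) = 1.89 × 10^-11.
Since Ka ≪ C₀, [H+] ≈ √(Ka·C₀) = 2.69 × 10^-6 M.
([H+]/C₀ = 0.0007% < 5%, so the approximation holds.)
pH = −log(2.69 × 10^-6) = 5.57

pH = 5.57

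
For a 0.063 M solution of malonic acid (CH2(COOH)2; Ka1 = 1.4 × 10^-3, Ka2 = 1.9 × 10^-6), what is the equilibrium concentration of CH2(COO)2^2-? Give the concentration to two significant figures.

First ionization gives [H+] ≈ [CH2(COOH)COO-] = 8.72 × 10^-3 M.
Second step: Ka2 = [H+][CH2(COO)2^2-]/[CH2(COOH)COO-] ≈ [CH2(COO)2^2-] (since [H+] ≈ [CH2(COOH)COO-]).
So [CH2(COO)2^2-] ≈ Ka2.

1.9 × 10^-6 M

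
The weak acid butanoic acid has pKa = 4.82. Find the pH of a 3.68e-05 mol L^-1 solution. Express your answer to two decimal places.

CH3(CH2)2COOH ⇌ CH3(CH2)2COO- + H+
Ka = 10^(−4.82) = 1.51 × 10^-5
From the ICE table, Ka = [H+]²/(3.68e-05 − [H+]) = 1.51 × 10^-5.
[H+] is not negligible relative to C₀; solve [H+]² + 1.51e-05·[H+] − 5.56e-10 = 0.
[H+] = [−1.51e-05 + √(1.51e-05² + 2.22e-09)]/2 = 1.72 × 10^-5 M
pH = −log[H+] = −log(1.72 × 10^-5) = 4.76

pH = 4.76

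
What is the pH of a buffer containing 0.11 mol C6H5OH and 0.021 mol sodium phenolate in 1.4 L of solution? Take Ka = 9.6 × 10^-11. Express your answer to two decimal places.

pH = 9.30

pKa = −log(9.6 × 10^-11) = 10.018
pH = pKa + log([A⁻]/[HA]) = 10.018 + log(0.021/0.11)
pH = 10.018 + (-0.719) = 9.30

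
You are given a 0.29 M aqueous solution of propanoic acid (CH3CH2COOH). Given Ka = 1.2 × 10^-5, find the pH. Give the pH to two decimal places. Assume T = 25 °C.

CH3CH2COOH ⇌ CH3CH2COO- + H+
Ka = [H+]²/(0.29 − [H+]) = 1.2 × 10^-5
Assume [H+] ≪ 0.29: [H+] ≈ √(1.2 × 10^-5 × 0.29) = 1.87 × 10^-3 M
Check: 0.64% ionized — well under 5%, approximation valid.
pH = −log(1.87 × 10^-3) = 2.73

pH = 2.73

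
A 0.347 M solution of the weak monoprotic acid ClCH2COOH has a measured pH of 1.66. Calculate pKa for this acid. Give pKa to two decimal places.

[H+] = 10^(-1.66) = 2.19 × 10^-2 M
At equilibrium [HA] = 0.347 − 2.19 × 10^-2 = 3.25 × 10^-1 M
Ka = [H+][A-]/[HA] = (2.19 × 10^-2)² / 3.25 × 10^-1 = 1.48 × 10^-3
pKa = -log(1.48 × 10^-3) = 2.83

pKa = 2.83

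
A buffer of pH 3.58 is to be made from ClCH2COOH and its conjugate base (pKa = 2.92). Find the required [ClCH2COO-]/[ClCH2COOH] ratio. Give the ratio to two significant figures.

pH = pKa + log(r) ⇒ log(r) = 3.58 − 2.92 = +0.66
r = [ClCH2COO-]/[ClCH2COOH] = 10^(+0.66) = 4.57

ratio = 4.6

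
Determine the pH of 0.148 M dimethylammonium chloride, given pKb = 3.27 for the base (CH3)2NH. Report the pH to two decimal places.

pH = 5.78

(CH3)2NH2+ is the conjugate acid of the weak base (CH3)2NH.
Kb = 10^(−3.27) = 5.37 × 10^-4
Ka = Kw/Kb = 1.0×10^-14 / 5.37 × 10^-4 = 1.86 × 10^-11
From the ICE table, Ka = x²/(0.148 − x) = 1.86 × 10^-11.
Since Ka ≪ C₀, x ≈ √(Ka·C₀) = 1.66 × 10^-6 M.
Check: 0.0011% ionized — well under 5%, approximation valid.
pH = −log(1.66 × 10^-6) = 5.78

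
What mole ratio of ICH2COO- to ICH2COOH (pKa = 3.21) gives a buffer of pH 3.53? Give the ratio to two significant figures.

pH = pKa + log(r) ⇒ log(r) = 3.53 − 3.21 = +0.32
r = [ICH2COO-]/[ICH2COOH] = 10^(+0.32) = 2.09

ratio = 2.1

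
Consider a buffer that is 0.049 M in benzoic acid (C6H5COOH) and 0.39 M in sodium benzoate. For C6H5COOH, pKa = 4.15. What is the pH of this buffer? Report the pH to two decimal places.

pH = 5.05

pH = pKa + log([A⁻]/[HA]) = 4.15 + log(0.39/0.049)
pH = 4.15 + (+0.901) = 5.05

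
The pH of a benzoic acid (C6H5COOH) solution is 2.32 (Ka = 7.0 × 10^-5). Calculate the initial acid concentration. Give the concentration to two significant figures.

C₀ = 3.3 × 10^-1 M

[H+] = 10^(-2.32) = 4.79 × 10^-3 M = x
Ka = x²/(C₀ − x) ⇒ C₀ = x + x²/Ka
C₀ = 4.79 × 10^-3 + (4.79 × 10^-3)²/(7.0 × 10^-5) = 3.33 × 10^-1 M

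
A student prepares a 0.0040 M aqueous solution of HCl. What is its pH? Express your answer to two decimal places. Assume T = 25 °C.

pH = 2.40

HCl is a strong acid and dissociates completely, so [H+] = 0.0040 M.
pH = -log(0.004) = 2.40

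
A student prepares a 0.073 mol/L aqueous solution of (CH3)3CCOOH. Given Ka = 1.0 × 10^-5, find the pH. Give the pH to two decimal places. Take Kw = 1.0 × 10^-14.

pH = 3.07

(CH3)3CCOOH ⇌ (CH3)3CCOO- + H+
Ka = [H+]²/(0.073 − [H+]) = 1.0 × 10^-5
Since Ka ≪ C₀, [H+] ≈ √(Ka·C₀) = 8.54 × 10^-4 M.
Check: 1.2% ionized — well under 5%, approximation valid.
pH = −log[H+] = −log(8.54 × 10^-4) = 3.07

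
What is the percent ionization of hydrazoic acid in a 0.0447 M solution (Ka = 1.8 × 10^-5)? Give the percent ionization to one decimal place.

HN3 ⇌ N3- + H+; let x = [H+] at equilibrium.
x ≈ √(Ka·C₀) = √(1.8 × 10^-5 × 0.0447) = 8.97 × 10^-4 M
Fraction ionized = 8.97 × 10^-4 / 0.0447 = 0.0201 → 2.0%

2.0%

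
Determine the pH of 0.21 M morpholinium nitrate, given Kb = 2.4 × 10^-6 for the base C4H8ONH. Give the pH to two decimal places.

pH = 4.53

C4H8ONH2+ is the conjugate acid of the weak base C4H8ONH.
Ka = Kw/Kb = 1.0×10^-14 / 2.4 × 10^-6 = 4.17 × 10^-9
Ka = [H+]²/(0.21 − [H+]) = 4.17 × 10^-9
Since Ka ≪ C₀, [H+] ≈ √(Ka·C₀) = 2.96 × 10^-5 M.
([H+]/C₀ = 0.014% < 5%, so the approximation holds.)
pH = −log[H+] = −log(2.96 × 10^-5) = 4.53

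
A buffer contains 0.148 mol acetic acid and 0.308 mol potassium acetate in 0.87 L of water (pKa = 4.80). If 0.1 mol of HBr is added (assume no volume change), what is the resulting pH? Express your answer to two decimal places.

Added H+ converts CH3COO- to CH3COOH: CH3COOH → 0.248 mol, CH3COO- → 0.208 mol.
pH = pKa + log(n_CH3COO-/n_CH3COOH) = 4.80 + log(0.208/0.248) = 4.80 + (-0.076)

pH = 4.72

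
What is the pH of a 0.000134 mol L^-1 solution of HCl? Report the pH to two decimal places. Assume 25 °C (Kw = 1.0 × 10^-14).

HCl is a strong acid and dissociates completely, so [H+] = 0.000134 M.
pH = -log(0.000134) = 3.87

pH = 3.87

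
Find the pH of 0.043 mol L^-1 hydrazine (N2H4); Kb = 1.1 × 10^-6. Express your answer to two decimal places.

N2H4 + H2O ⇌ N2H5+ + OH-
Kb = [OH-]²/(0.043 − [OH-]) = 1.1 × 10^-6
Since Kb ≪ C₀, [OH-] ≈ √(Kb·C₀) = 2.17 × 10^-4 M.
pOH = −log(2.17 × 10^-4) = 3.66; pH = 14.00 − 3.66 = 10.34

pH = 10.34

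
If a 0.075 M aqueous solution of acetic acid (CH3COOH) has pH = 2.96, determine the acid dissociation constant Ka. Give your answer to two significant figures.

[H+] = 10^(-2.96) = 1.10 × 10^-3 M
At equilibrium [HA] = 0.075 − 1.10 × 10^-3 = 7.39 × 10^-2 M
Ka = [H+][A-]/[HA] = (1.10 × 10^-3)² / 7.39 × 10^-2 = 1.6 × 10^-5

Ka = 1.6 × 10^-5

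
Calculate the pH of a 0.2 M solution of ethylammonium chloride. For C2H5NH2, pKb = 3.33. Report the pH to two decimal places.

pH = 5.68

C2H5NH3+ is the conjugate acid of the weak base C2H5NH2.
Kb = 10^(−3.33) = 4.68 × 10^-4
Ka = Kw/Kb = 1.0×10^-14 / 4.68 × 10^-4 = 2.14 × 10^-11
From the ICE table, Ka = [H+]²/(0.2 − [H+]) = 2.14 × 10^-11.
Assume [H+] ≪ 0.2: [H+] ≈ √(2.14 × 10^-11 × 0.2) = 2.07 × 10^-6 M
pH = −log[H+] = −log(2.07 × 10^-6) = 5.68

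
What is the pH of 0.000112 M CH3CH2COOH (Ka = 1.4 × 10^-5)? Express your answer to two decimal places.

pH = 4.48

CH3CH2COOH ⇌ CH3CH2COO- + H+
From the ICE table, Ka = x²/(0.000112 − x) = 1.4 × 10^-5.
The 5% rule fails; solving x² + Ka·x − Ka·C₀ = 0 exactly:
x = [−1.4e-05 + √(1.4e-05² + 6.27e-09)]/2 = 3.32 × 10^-5 M
pH = −log(3.32 × 10^-5) = 4.48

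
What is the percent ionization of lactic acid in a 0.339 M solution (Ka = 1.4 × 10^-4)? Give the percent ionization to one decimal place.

CH3CH(OH)COOH ⇌ CH3CH(OH)COO- + H+; let x = [H+] at equilibrium.
x ≈ √(Ka·C₀) = √(1.4 × 10^-4 × 0.339) = 6.89 × 10^-3 M
% ionization = x/C₀ × 100% = 6.89 × 10^-3/0.339 × 100% = 2.0%

2.0%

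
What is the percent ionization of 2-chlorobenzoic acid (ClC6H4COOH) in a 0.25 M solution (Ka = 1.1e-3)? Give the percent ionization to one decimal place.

6.4%

ClC6H4COOH ⇌ ClC6H4COO- + H+; let x = [H+] at equilibrium.
Solve x² + 0.0011x − 0.000275 = 0 → x = 1.60 × 10^-2 M
Fraction ionized = 1.60 × 10^-2 / 0.25 = 0.0640 → 6.4%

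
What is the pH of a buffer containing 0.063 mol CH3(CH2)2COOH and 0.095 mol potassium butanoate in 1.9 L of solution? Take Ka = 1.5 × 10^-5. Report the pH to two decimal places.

pKa = −log(1.5 × 10^-5) = 4.824
pH = pKa + log([A⁻]/[HA]) = 4.824 + log(0.095/0.063)
pH = 4.824 + (+0.178) = 5.00

pH = 5.00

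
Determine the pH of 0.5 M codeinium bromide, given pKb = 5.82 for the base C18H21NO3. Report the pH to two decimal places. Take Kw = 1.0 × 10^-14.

pH = 4.24

C18H22NO3+ is the conjugate acid of the weak base C18H21NO3.
Kb = 10^(−5.82) = 1.51 × 10^-6
Ka = Kw/Kb = 1.0×10^-14 / 1.51 × 10^-6 = 6.62 × 10^-9
Ka = x²/(0.5 − x) = 6.62 × 10^-9
Neglecting x in the denominator: x = √(6.62 × 10^-9 × 0.5) = 5.75 × 10^-5 M
Check: 0.012% ionized — well under 5%, approximation valid.
pH = −log[H+] = −log(5.75 × 10^-5) = 4.24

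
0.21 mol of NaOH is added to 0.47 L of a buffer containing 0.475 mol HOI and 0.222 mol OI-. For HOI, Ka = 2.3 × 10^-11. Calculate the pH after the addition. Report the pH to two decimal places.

pH = 10.85

After neutralization: n(HOI) = 0.265 mol, n(OI-) = 0.432 mol.
pKa = −log(2.3 × 10^-11) = 10.638
pH = pKa + log(n_OI-/n_HOI) = 10.638 + log(0.432/0.265) = 10.638 + (+0.212)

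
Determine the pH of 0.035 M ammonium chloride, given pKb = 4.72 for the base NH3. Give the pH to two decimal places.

pH = 5.37

NH4+ is the conjugate acid of the weak base NH3.
Kb = 10^(−4.72) = 1.91 × 10^-5
Ka = Kw/Kb = 1.0×10^-14 / 1.91 × 10^-5 = 5.24 × 10^-10
From the ICE table, Ka = [H+]²/(0.035 − [H+]) = 5.24 × 10^-10.
Assume [H+] ≪ 0.035: [H+] ≈ √(5.24 × 10^-10 × 0.035) = 4.28 × 10^-6 M
Check: 0.012% ionized — well under 5%, approximation valid.
pH = −log(4.28 × 10^-6) = 5.37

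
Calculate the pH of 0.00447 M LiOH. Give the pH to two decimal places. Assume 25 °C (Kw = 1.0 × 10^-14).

pH = 11.65

LiOH is a strong base; [OH-] = 0.00447 M.
pOH = -log(0.00447) = 2.35
pH = 14.00 - 2.35 = 11.65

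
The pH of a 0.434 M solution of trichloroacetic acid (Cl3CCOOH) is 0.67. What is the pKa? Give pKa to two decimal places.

pKa = 0.68

[H+] = 10^(-0.67) = 2.14 × 10^-1 M
At equilibrium [HA] = 0.434 − 2.14 × 10^-1 = 2.20 × 10^-1 M
Ka = [H+][A-]/[HA] = (2.14 × 10^-1)² / 2.20 × 10^-1 = 2.08 × 10^-1
pKa = -log(2.08 × 10^-1) = 0.68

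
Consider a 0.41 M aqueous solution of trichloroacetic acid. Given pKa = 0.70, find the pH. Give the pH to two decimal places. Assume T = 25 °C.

pH = 0.69

Cl3CCOOH ⇌ Cl3CCOO- + H+
Ka = 10^(−0.70) = 2.00 × 10^-1
From the ICE table, Ka = x²/(0.41 − x) = 2.00 × 10^-1.
The 5% rule fails; solving x² + Ka·x − Ka·C₀ = 0 exactly:
x = [−0.2 + √(0.2² + 0.328)]/2 = 2.03 × 10^-1 M
pH = −log(2.03 × 10^-1) = 0.69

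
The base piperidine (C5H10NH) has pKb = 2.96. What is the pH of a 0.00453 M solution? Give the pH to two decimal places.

pH = 11.24

C5H10NH + H2O ⇌ C5H10NH2+ + OH-
Kb = 10^(−2.96) = 1.10 × 10^-3
Kb = [OH-]²/(0.00453 − [OH-]) = 1.10 × 10^-3
Here C₀/Kb ≈ 4.12, so the small-[OH-] approximation fails. Use the quadratic:
[OH-] = [−0.0011 + √(0.0011² + 1.99e-05)]/2 = 1.75 × 10^-3 M
pOH = 2.76, so pH = 14.00 − pOH = 11.24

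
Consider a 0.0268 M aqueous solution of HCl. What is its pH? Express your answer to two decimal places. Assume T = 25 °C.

pH = 1.57

HCl is a strong acid and dissociates completely, so [H+] = 0.0268 M.
pH = -log(0.0268) = 1.57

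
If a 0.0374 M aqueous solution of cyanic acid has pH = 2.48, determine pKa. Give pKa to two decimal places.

[H+] = 10^(-2.48) = 3.31 × 10^-3 M
At equilibrium [HA] = 0.0374 − 3.31 × 10^-3 = 3.41 × 10^-2 M
Ka = [H+][A-]/[HA] = (3.31 × 10^-3)² / 3.41 × 10^-2 = 3.21 × 10^-4
pKa = -log(3.21 × 10^-4) = 3.49

pKa = 3.49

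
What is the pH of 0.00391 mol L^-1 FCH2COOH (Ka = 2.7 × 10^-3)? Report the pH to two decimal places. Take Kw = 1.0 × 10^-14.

pH = 2.66

FCH2COOH ⇌ FCH2COO- + H+
Ka = x²/(0.00391 − x) = 2.7 × 10^-3
The 5% rule fails; solving x² + Ka·x − Ka·C₀ = 0 exactly:
x = [−0.0027 + √(0.0027² + 4.22e-05)]/2 = 2.17 × 10^-3 M
pH = −log[H+] = −log(2.17 × 10^-3) = 2.66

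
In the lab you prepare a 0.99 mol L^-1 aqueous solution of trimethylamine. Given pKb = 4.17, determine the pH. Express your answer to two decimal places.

(CH3)3N + H2O ⇌ (CH3)3NH+ + OH-
Kb = 10^(−4.17) = 6.76 × 10^-5
From the ICE table, Kb = x²/(0.99 − x) = 6.76 × 10^-5.
Since Kb ≪ C₀, x ≈ √(Kb·C₀) = 8.18 × 10^-3 M.
(x/C₀ = 0.83% < 5%, so the approximation holds.)
pOH = 2.09, so pH = 14.00 − pOH = 11.91

pH = 11.91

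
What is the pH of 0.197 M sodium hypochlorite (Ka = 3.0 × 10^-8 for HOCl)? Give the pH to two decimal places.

OCl- is the conjugate base of the weak acid HOCl.
Kb = Kw/Ka = 1.0×10^-14 / 3.0 × 10^-8 = 3.33 × 10^-7
Kb = x²/(0.197 − x) = 3.33 × 10^-7
Assume x ≪ 0.197: x ≈ √(3.33 × 10^-7 × 0.197) = 2.56 × 10^-4 M
(x/C₀ = 0.13% < 5%, so the approximation holds.)
pOH = −log(2.56 × 10^-4) = 3.59; pH = 14.00 − 3.59 = 10.41

pH = 10.41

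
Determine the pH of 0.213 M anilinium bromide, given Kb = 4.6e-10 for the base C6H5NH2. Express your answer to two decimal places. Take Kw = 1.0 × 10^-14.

C6H5NH3+ is the conjugate acid of the weak base C6H5NH2.
Ka = Kw/Kb = 1.0×10^-14 / 4.6 × 10^-10 = 2.17 × 10^-5
Ka = [H+]²/(0.213 − [H+]) = 2.17 × 10^-5
Assume [H+] ≪ 0.213: [H+] ≈ √(2.17 × 10^-5 × 0.213) = 2.15 × 10^-3 M
([H+]/C₀ = 1% < 5%, so the approximation holds.)
pH = −log(2.15 × 10^-3) = 2.67

pH = 2.67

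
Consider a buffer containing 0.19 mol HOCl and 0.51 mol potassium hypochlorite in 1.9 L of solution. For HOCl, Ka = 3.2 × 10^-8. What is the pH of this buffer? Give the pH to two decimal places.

pKa = −log(3.2 × 10^-8) = 7.495
pH = pKa + log([A⁻]/[HA]) = 7.495 + log(0.51/0.19)
pH = 7.495 + (+0.429) = 7.92

pH = 7.92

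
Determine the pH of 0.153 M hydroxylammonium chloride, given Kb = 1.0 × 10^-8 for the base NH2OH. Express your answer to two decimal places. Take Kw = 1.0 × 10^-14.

pH = 3.41

NH3OH+ is the conjugate acid of the weak base NH2OH.
Ka = Kw/Kb = 1.0×10^-14 / 1.0 × 10^-8 = 1.00 × 10^-6
From the ICE table, Ka = [H+]²/(0.153 − [H+]) = 1.00 × 10^-6.
Since Ka ≪ C₀, [H+] ≈ √(Ka·C₀) = 3.91 × 10^-4 M.
Check: 0.26% ionized — well under 5%, approximation valid.
pH = −log(3.91 × 10^-4) = 3.41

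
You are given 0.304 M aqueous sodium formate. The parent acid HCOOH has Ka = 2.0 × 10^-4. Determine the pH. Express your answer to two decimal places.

HCOO- is the conjugate base of the weak acid HCOOH.
Kb = Kw/Ka = 1.0×10^-14 / 2.0 × 10^-4 = 5.00 × 10^-11
Kb = [OH-]²/(0.304 − [OH-]) = 5.00 × 10^-11
Neglecting [OH-] in the denominator: [OH-] = √(5.00 × 10^-11 × 0.304) = 3.90 × 10^-6 M
([OH-]/C₀ = 0.0013% < 5%, so the approximation holds.)
pOH = 5.41, so pH = 14.00 − pOH = 8.59

pH = 8.59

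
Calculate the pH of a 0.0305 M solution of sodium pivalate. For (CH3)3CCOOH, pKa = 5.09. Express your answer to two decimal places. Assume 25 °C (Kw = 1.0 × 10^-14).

pH = 8.79

(CH3)3CCOO- is the conjugate base of the weak acid (CH3)3CCOOH.
Ka = 10^(−5.09) = 8.13 × 10^-6
Kb = Kw/Ka = 1.0×10^-14 / 8.13 × 10^-6 = 1.23 × 10^-9
Kb = [OH-]²/(0.0305 − [OH-]) = 1.23 × 10^-9
Assume [OH-] ≪ 0.0305: [OH-] ≈ √(1.23 × 10^-9 × 0.0305) = 6.12 × 10^-6 M
pOH = −log(6.12 × 10^-6) = 5.21; pH = 14.00 − 5.21 = 8.79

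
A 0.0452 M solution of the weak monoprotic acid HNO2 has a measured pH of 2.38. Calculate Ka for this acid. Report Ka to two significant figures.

[H+] = 10^(-2.38) = 4.17 × 10^-3 M
At equilibrium [HA] = 0.0452 − 4.17 × 10^-3 = 4.10 × 10^-2 M
Ka = [H+][A-]/[HA] = (4.17 × 10^-3)² / 4.10 × 10^-2 = 4.2 × 10^-4

Ka = 4.2 × 10^-4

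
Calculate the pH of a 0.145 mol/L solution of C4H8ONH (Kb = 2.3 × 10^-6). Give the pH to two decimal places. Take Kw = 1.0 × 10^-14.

pH = 10.76

C4H8ONH + H2O ⇌ C4H8ONH2+ + OH-
Let x = [OH-] at equilibrium. Kb = x²/(0.145 − x).
Assume x ≪ 0.145: x ≈ √(2.3 × 10^-6 × 0.145) = 5.77 × 10^-4 M
Check: 0.4% ionized — well under 5%, approximation valid.
pOH = 3.24, so pH = 14.00 − pOH = 10.76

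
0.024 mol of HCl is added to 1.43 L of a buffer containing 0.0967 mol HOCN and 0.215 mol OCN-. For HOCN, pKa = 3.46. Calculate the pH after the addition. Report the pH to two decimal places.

pH = 3.66

Added H+ converts OCN- to HOCN: HOCN → 0.121 mol, OCN- → 0.191 mol.
pH = pKa + log([A⁻]/[HA]) = 3.46 + log(0.191/0.121) = 3.46 +0.198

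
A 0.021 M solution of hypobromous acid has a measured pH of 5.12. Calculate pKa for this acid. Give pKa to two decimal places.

[H+] = 10^(-5.12) = 7.59 × 10^-6 M
At equilibrium [HA] = 0.021 − 7.59 × 10^-6 = 2.10 × 10^-2 M
Ka = [H+][A-]/[HA] = (7.59 × 10^-6)² / 2.10 × 10^-2 = 2.74 × 10^-9
pKa = -log(2.74 × 10^-9) = 8.56

pKa = 8.56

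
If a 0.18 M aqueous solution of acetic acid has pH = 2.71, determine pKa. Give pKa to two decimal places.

[H+] = 10^(-2.71) = 1.95 × 10^-3 M
At equilibrium [HA] = 0.18 − 1.95 × 10^-3 = 1.78 × 10^-1 M
Ka = [H+][A-]/[HA] = (1.95 × 10^-3)² / 1.78 × 10^-1 = 2.14 × 10^-5
pKa = -log(2.14 × 10^-5) = 4.67

pKa = 4.67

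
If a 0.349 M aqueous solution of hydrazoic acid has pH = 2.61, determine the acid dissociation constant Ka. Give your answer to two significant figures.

Ka = 1.7 × 10^-5

[H+] = 10^(-2.61) = 2.45 × 10^-3 M
At equilibrium [HA] = 0.349 − 2.45 × 10^-3 = 3.47 × 10^-1 M
Ka = [H+][A-]/[HA] = (2.45 × 10^-3)² / 3.47 × 10^-1 = 1.7 × 10^-5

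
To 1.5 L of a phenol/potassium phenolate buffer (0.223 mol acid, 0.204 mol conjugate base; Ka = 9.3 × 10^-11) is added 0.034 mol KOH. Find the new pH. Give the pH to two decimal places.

pH = 10.13

OH- converts C6H5OH to C6H5O-: C6H5OH → 0.189 mol, C6H5O- → 0.238 mol.
pKa = −log(9.3 × 10^-11) = 10.032
pH = pKa + log([A⁻]/[HA]) = 10.032 + log(0.238/0.189) = 10.032 +0.100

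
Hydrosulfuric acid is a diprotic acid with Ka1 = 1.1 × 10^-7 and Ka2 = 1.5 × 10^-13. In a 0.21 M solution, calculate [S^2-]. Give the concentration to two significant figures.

First ionization gives [H+] ≈ [HS-] = 1.52 × 10^-4 M.
Second step: Ka2 = [H+][S^2-]/[HS-] ≈ [S^2-] (since [H+] ≈ [HS-]).
So [S^2-] ≈ Ka2.

1.5 × 10^-13 M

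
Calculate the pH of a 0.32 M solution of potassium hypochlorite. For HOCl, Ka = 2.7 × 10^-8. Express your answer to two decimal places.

OCl- is the conjugate base of the weak acid HOCl.
Kb = Kw/Ka = 1.0×10^-14 / 2.7 × 10^-8 = 3.70 × 10^-7
Kb = x²/(0.32 − x) = 3.70 × 10^-7
Assume x ≪ 0.32: x ≈ √(3.70 × 10^-7 × 0.32) = 3.44 × 10^-4 M
(x/C₀ = 0.11% < 5%, so the approximation holds.)
pOH = 3.46, so pH = 14.00 − pOH = 10.54

pH = 10.54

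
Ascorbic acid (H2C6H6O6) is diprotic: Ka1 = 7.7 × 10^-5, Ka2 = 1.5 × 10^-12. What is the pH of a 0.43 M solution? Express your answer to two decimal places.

pH = 2.24

Ka1 ≫ Ka2, so treat the first dissociation as the only significant source of H+.
Ka1 = x²/(0.43 − x) = 7.7 × 10^-5
x ≈ √(7.7 × 10^-5 × 0.43) = 5.75 × 10^-3 M
pH = −log(5.75 × 10^-3) = 2.24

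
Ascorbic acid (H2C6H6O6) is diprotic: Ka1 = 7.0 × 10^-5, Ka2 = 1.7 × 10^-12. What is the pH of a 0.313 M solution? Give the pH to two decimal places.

pH = 2.33

Since Ka1 ≫ Ka2, the first ionization dominates [H+].
Ka1 = x²/(0.313 − x) = 7.0 × 10^-5
x ≈ √(7.0 × 10^-5 × 0.313) = 4.68 × 10^-3 M
pH = −log(4.68 × 10^-3) = 2.33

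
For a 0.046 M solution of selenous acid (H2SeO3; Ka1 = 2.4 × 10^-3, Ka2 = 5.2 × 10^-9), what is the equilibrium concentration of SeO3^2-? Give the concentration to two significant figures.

First ionization gives [H+] ≈ [HSeO3-] = 9.38 × 10^-3 M.
Second step: Ka2 = [H+][SeO3^2-]/[HSeO3-] ≈ [SeO3^2-] (since [H+] ≈ [HSeO3-]).
So [SeO3^2-] ≈ Ka2.

5.2 × 10^-9 M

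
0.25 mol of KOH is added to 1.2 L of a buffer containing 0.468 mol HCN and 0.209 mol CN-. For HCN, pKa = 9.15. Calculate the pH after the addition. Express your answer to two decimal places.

pH = 9.47

After neutralization: n(HCN) = 0.218 mol, n(CN-) = 0.459 mol.
Henderson–Hasselbalch with mole ratio 0.459/0.218: pH = 9.15 + (+0.323)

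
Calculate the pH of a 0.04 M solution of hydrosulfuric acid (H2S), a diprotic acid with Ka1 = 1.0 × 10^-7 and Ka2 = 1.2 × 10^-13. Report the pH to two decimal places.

pH = 4.20

Since Ka1 ≫ Ka2, the first ionization dominates [H+].
Ka1 = x²/(0.04 − x) = 1.0 × 10^-7
x ≈ √(1.0 × 10^-7 × 0.04) = 6.32 × 10^-5 M
pH = −log(6.32 × 10^-5) = 4.20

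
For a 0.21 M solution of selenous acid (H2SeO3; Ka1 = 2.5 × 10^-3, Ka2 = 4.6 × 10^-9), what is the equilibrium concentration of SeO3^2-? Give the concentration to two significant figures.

First ionization gives [H+] ≈ [HSeO3-] = 2.17 × 10^-2 M.
Second step: Ka2 = [H+][SeO3^2-]/[HSeO3-] ≈ [SeO3^2-] (since [H+] ≈ [HSeO3-]).
So [SeO3^2-] ≈ Ka2.

4.6 × 10^-9 M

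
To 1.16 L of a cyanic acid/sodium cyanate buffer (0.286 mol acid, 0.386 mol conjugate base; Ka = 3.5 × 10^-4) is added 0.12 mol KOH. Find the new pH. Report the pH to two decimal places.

pH = 3.94

After neutralization: n(HOCN) = 0.166 mol, n(OCN-) = 0.506 mol.
pKa = −log(3.5 × 10^-4) = 3.456
pH = pKa + log(n_OCN-/n_HOCN) = 3.456 + log(0.506/0.166) = 3.456 + (+0.484)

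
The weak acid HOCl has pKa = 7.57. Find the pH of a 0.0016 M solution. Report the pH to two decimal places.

pH = 5.18

HOCl ⇌ OCl- + H+
Ka = 10^(−7.57) = 2.69 × 10^-8
From the ICE table, Ka = x²/(0.0016 − x) = 2.69 × 10^-8.
Assume x ≪ 0.0016: x ≈ √(2.69 × 10^-8 × 0.0016) = 6.56 × 10^-6 M
pH = −log[H+] = −log(6.56 × 10^-6) = 5.18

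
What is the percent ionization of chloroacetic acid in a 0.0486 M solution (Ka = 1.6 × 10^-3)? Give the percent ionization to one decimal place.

16.6%

ClCH2COOH ⇌ ClCH2COO- + H+; let x = [H+] at equilibrium.
Ka = x²/(C₀ − x); solving the quadratic gives x = 8.05 × 10^-3 M.
% ionization = x/C₀ × 100% = 8.05 × 10^-3/0.0486 × 100% = 16.6%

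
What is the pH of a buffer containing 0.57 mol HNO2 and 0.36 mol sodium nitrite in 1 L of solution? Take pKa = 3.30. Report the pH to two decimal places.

Using pH = pKa + log([base]/[acid]) with [base]/[acid] = 0.36/0.57:
pH = 3.30 + (-0.200) = 3.10

pH = 3.10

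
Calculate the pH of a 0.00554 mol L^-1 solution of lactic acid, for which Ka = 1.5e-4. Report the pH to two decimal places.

pH = 3.08

CH3CH(OH)COOH ⇌ CH3CH(OH)COO- + H+
From the ICE table, Ka = [H+]²/(0.00554 − [H+]) = 1.5 × 10^-4.
The 5% rule fails; solving [H+]² + Ka·[H+] − Ka·C₀ = 0 exactly:
[H+] = [−0.00015 + √(0.00015² + 3.32e-06)]/2 = 8.40 × 10^-4 M
pH = −log(8.40 × 10^-4) = 3.08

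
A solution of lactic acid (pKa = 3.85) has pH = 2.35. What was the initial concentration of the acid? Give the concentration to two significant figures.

[H+] = 10^(-2.35) = 4.47 × 10^-3 M = x
Ka = 10^(−3.85) = 1.41 × 10^-4
Ka = x²/(C₀ − x) ⇒ C₀ = x + x²/Ka
C₀ = 4.47 × 10^-3 + (4.47 × 10^-3)²/(1.41 × 10^-4) = 1.46 × 10^-1 M

C₀ = 1.5 × 10^-1 M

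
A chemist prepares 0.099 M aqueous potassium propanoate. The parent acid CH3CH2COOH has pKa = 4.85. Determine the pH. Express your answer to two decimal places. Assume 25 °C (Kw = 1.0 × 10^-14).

pH = 8.92

CH3CH2COO- is the conjugate base of the weak acid CH3CH2COOH.
Ka = 10^(−4.85) = 1.41 × 10^-5
Kb = Kw/Ka = 1.0×10^-14 / 1.41 × 10^-5 = 7.09 × 10^-10
From the ICE table, Kb = [OH-]²/(0.099 − [OH-]) = 7.09 × 10^-10.
Neglecting [OH-] in the denominator: [OH-] = √(7.09 × 10^-10 × 0.099) = 8.38 × 10^-6 M
Check: 0.0085% ionized — well under 5%, approximation valid.
pOH = −log(8.38 × 10^-6) = 5.08; pH = 14.00 − 5.08 = 8.92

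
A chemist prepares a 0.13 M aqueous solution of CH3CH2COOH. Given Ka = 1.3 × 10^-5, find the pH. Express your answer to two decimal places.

pH = 2.89

CH3CH2COOH ⇌ CH3CH2COO- + H+
From the ICE table, Ka = [H+]²/(0.13 − [H+]) = 1.3 × 10^-5.
Since Ka ≪ C₀, [H+] ≈ √(Ka·C₀) = 1.30 × 10^-3 M.
([H+]/C₀ = 1% < 5%, so the approximation holds.)
pH = −log(1.30 × 10^-3) = 2.89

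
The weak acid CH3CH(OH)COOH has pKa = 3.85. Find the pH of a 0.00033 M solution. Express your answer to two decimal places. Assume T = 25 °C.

pH = 3.81

CH3CH(OH)COOH ⇌ CH3CH(OH)COO- + H+
Ka = 10^(−3.85) = 1.41 × 10^-4
Ka = x²/(0.00033 − x) = 1.41 × 10^-4
The 5% rule fails; solving x² + Ka·x − Ka·C₀ = 0 exactly:
x = [−0.000141 + √(0.000141² + 1.86e-07)]/2 = 1.56 × 10^-4 M
pH = −log[H+] = −log(1.56 × 10^-4) = 3.81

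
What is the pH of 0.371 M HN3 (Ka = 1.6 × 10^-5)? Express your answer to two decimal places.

pH = 2.61

HN3 ⇌ N3- + H+
From the ICE table, Ka = x²/(0.371 − x) = 1.6 × 10^-5.
Since Ka ≪ C₀, x ≈ √(Ka·C₀) = 2.44 × 10^-3 M.
(x/C₀ = 0.66% < 5%, so the approximation holds.)
pH = −log[H+] = −log(2.44 × 10^-3) = 2.61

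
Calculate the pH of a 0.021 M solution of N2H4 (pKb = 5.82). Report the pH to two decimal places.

pH = 10.25

N2H4 + H2O ⇌ N2H5+ + OH-
Kb = 10^(−5.82) = 1.51 × 10^-6
Kb = x²/(0.021 − x) = 1.51 × 10^-6
Assume x ≪ 0.021: x ≈ √(1.51 × 10^-6 × 0.021) = 1.78 × 10^-4 M
pOH = −log(1.78 × 10^-4) = 3.75; pH = 14.00 − 3.75 = 10.25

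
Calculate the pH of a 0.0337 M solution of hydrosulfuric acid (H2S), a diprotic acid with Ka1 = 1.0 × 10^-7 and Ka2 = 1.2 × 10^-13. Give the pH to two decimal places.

Ka1 ≫ Ka2, so treat the first dissociation as the only significant source of H+.
Ka1 = x²/(0.0337 − x) = 1.0 × 10^-7
x ≈ √(1.0 × 10^-7 × 0.0337) = 5.81 × 10^-5 M
pH = −log(5.81 × 10^-5) = 4.24

pH = 4.24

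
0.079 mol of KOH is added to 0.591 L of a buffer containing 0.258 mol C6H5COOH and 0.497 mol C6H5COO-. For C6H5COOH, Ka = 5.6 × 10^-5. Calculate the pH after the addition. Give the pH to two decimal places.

pH = 4.76

After neutralization: n(C6H5COOH) = 0.179 mol, n(C6H5COO-) = 0.576 mol.
pKa = −log(5.6 × 10^-5) = 4.252
Henderson–Hasselbalch with mole ratio 0.576/0.179: pH = 4.252 + (+0.508)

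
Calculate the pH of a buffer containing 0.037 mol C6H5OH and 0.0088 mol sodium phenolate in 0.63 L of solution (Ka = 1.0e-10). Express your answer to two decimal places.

pKa = −log(1.0 × 10^-10) = 10.000
Henderson–Hasselbalch: pH = pKa + log([C6H5O-]/[C6H5OH]) = 10.000 + log(0.0088/0.037)
pH = 10.000 + (-0.624) = 9.38

pH = 9.38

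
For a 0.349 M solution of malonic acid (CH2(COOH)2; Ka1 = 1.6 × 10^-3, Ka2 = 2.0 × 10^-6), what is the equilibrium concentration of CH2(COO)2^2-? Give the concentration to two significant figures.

First ionization gives [H+] ≈ [CH2(COOH)COO-] = 2.28 × 10^-2 M.
Second step: Ka2 = [H+][CH2(COO)2^2-]/[CH2(COOH)COO-] ≈ [CH2(COO)2^2-] (since [H+] ≈ [CH2(COOH)COO-]).
So [CH2(COO)2^2-] ≈ Ka2.

2.0 × 10^-6 M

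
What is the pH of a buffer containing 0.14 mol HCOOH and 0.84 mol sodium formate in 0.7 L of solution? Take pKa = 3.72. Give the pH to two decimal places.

pH = 4.50

Henderson–Hasselbalch: pH = pKa + log([HCOO-]/[HCOOH]) = 3.72 + log(0.84/0.14)
pH = 3.72 + (+0.778) = 4.50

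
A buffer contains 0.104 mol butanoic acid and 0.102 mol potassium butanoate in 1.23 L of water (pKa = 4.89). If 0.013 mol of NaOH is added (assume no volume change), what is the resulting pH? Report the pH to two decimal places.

After neutralization: n(CH3(CH2)2COOH) = 0.091 mol, n(CH3(CH2)2COO-) = 0.115 mol.
pH = pKa + log(n_CH3(CH2)2COO-/n_CH3(CH2)2COOH) = 4.89 + log(0.115/0.091) = 4.89 + (+0.102)

pH = 4.99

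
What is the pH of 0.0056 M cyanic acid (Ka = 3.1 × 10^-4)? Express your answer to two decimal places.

pH = 2.93

HOCN ⇌ OCN- + H+
Ka = x²/(0.0056 − x) = 3.1 × 10^-4
Here C₀/Ka ≈ 18.1, so the small-x approximation fails. Use the quadratic:
x = (−Ka + √(Ka² + 4·Ka·C₀))/2 = 1.17 × 10^-3 M
pH = −log[H+] = −log(1.17 × 10^-3) = 2.93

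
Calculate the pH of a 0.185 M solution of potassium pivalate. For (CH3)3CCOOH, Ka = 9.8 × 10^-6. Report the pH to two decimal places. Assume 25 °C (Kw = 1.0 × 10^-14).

pH = 9.14

(CH3)3CCOO- is the conjugate base of the weak acid (CH3)3CCOOH.
Kb = Kw/Ka = 1.0×10^-14 / 9.8 × 10^-6 = 1.02 × 10^-9
Let x = [OH-] at equilibrium. Kb = x²/(0.185 − x).
Neglecting x in the denominator: x = √(1.02 × 10^-9 × 0.185) = 1.37 × 10^-5 M
(x/C₀ = 0.0074% < 5%, so the approximation holds.)
pOH = −log(1.37 × 10^-5) = 4.86; pH = 14.00 − 4.86 = 9.14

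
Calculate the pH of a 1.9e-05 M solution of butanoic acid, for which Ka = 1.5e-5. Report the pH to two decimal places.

pH = 4.96

CH3(CH2)2COOH ⇌ CH3(CH2)2COO- + H+
Ka = [H+]²/(1.9e-05 − [H+]) = 1.5 × 10^-5
[H+] is not negligible relative to C₀; solve [H+]² + 1.5e-05·[H+] − 2.85e-10 = 0.
[H+] = (−Ka + √(Ka² + 4·Ka·C₀))/2 = 1.10 × 10^-5 M
pH = −log[H+] = −log(1.10 × 10^-5) = 4.96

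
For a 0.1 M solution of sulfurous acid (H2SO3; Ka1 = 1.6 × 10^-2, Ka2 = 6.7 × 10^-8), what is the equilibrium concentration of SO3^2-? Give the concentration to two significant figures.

First ionization gives [H+] ≈ [HSO3-] = 3.28 × 10^-2 M.
Second step: Ka2 = [H+][SO3^2-]/[HSO3-] ≈ [SO3^2-] (since [H+] ≈ [HSO3-]).
So [SO3^2-] ≈ Ka2.

6.7 × 10^-8 M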